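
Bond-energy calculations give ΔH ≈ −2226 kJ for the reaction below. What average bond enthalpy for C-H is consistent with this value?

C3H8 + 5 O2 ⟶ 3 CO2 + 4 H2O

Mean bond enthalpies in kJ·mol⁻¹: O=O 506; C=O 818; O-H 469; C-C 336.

Let D be the C-H bond energy.
Σ(broken) = 2×336 + 8×D + 5×506 = 3202 + 8D
Σ(formed) = 6×818 + 8×469 = 8660
ΔH = Σ(broken) − Σ(formed) = (3202 + 8D) − (8660) = −5458 + 8D
Setting this equal to −2226 kJ gives 8D = 3232, so D = 404 kJ/mol.

D(C-H) ≈ 404 kJ/mol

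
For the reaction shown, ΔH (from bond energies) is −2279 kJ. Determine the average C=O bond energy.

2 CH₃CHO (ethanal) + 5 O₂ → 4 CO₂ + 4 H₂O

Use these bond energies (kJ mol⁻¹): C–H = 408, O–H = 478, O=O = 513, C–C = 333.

Let D be the C=O bond energy.
Σ(broken) = 2×333 + 8×408 + 2×D + 5×513 = 6495 + 2D
Σ(formed) = 8×D + 8×478 = 3824 + 8D
ΔH = Σ(broken) − Σ(formed) = (6495 + 2D) − (3824 + 8D) = +2671 − 6D
Setting this equal to −2279 kJ gives 6D = 4950, so D = 825 kJ/mol.

D(C=O) ≈ 825 kJ/mol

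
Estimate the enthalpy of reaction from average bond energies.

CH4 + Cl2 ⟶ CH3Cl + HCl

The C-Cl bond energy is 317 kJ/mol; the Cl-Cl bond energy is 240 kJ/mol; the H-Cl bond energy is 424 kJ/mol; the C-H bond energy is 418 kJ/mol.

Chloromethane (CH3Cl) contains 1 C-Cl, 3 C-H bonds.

Bonds broken (reactants):
  C-H: 4 × 418 = 1672
  Cl-Cl: 1 × 240 = 240
  Σ(broken) = 1912 kJ
Bonds formed (products):
  C-Cl: 1 × 317 = 317
  C-H: 3 × 418 = 1254
  H-Cl: 1 × 424 = 424
  Σ(formed) = 1995 kJ
ΔH = Σ(broken) − Σ(formed) = 1912 − 1995 = −83 kJ

ΔH ≈ −83 kJ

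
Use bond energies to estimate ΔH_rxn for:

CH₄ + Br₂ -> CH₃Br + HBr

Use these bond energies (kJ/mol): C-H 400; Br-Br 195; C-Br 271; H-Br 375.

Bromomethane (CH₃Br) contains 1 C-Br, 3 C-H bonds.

Bonds broken (reactants):
  Br-Br: 1 × 195 = 195
  C-H: 4 × 400 = 1600
  Σ(broken) = 1795 kJ
Bonds formed (products):
  C-Br: 1 × 271 = 271
  C-H: 3 × 400 = 1200
  H-Br: 1 × 375 = 375
  Σ(formed) = 1846 kJ
ΔH = Σ(broken) − Σ(formed) = 1795 − 1846 = −51 kJ

ΔH ≈ −51 kJ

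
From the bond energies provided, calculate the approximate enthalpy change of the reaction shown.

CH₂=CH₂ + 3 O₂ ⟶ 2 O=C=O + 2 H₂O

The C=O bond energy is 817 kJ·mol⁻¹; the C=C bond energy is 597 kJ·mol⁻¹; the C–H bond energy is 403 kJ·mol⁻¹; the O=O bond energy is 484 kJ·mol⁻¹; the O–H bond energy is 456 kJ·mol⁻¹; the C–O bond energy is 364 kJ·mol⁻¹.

Bonds broken (reactants):
  C–H: 4 × 403 = 1612
  C=C: 1 × 597 = 597
  O=O: 3 × 484 = 1452
  Σ(broken) = 3661 kJ
Bonds formed (products):
  C=O: 4 × 817 = 3268
  O–H: 4 × 456 = 1824
  Σ(formed) = 5092 kJ
ΔH = Σ(broken) − Σ(formed) = 3661 − 5092 = −1431 kJ

ΔH ≈ −1431 kJ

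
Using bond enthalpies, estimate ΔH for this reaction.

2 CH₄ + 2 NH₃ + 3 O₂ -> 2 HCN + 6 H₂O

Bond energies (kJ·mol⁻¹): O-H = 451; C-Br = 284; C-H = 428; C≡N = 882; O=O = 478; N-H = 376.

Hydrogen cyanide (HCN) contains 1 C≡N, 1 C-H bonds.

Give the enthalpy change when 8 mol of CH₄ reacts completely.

Bonds broken (reactants):
  C-H: 8 × 428 = 3424
  N-H: 6 × 376 = 2256
  O=O: 3 × 478 = 1434
  Σ(broken) = 7114 kJ
Bonds formed (products):
  C≡N: 2 × 882 = 1764
  C-H: 2 × 428 = 856
  O-H: 12 × 451 = 5412
  Σ(formed) = 8032 kJ
ΔH = Σ(broken) − Σ(formed) = 7114 − 8032 = −918 kJ
For 4× the reaction as written: 4 × (−918) = −3672 kJ

ΔH = −3672 kJ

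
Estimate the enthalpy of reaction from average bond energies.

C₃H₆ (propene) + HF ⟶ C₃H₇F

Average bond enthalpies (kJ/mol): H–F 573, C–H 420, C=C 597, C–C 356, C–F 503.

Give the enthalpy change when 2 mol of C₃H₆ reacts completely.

ΔH = −218 kJ

Bonds broken (reactants):
  C–C: 1 × 356 = 356
  C–H: 6 × 420 = 2520
  C=C: 1 × 597 = 597
  H–F: 1 × 573 = 573
  Σ(broken) = 4046 kJ
Bonds formed (products):
  C–C: 2 × 356 = 712
  C–F: 1 × 503 = 503
  C–H: 7 × 420 = 2940
  Σ(formed) = 4155 kJ
ΔH = Σ(broken) − Σ(formed) = 4046 − 4155 = −109 kJ
For 2× the reaction as written: 2 × (−109) = −218 kJ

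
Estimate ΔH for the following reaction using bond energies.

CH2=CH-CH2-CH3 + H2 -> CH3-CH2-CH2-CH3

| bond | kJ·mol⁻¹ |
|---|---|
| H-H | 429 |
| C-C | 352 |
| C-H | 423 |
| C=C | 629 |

ΔH ≈ −140 kJ

Bonds broken (reactants):
  C-C: 2 × 352 = 704
  C-H: 8 × 423 = 3384
  C=C: 1 × 629 = 629
  H-H: 1 × 429 = 429
  Σ(broken) = 5146 kJ
Bonds formed (products):
  C-C: 3 × 352 = 1056
  C-H: 10 × 423 = 4230
  Σ(formed) = 5286 kJ
ΔH = Σ(broken) − Σ(formed) = 5146 − 5286 = −140 kJ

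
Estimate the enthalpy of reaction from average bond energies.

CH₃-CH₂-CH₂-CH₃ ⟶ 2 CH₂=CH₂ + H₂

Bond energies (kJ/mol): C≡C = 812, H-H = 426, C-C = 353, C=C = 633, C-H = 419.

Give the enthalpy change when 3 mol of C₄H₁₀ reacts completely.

Bonds broken (reactants):
  C-C: 3 × 353 = 1059
  C-H: 10 × 419 = 4190
  Σ(broken) = 5249 kJ
Bonds formed (products):
  C-H: 8 × 419 = 3352
  C=C: 2 × 633 = 1266
  H-H: 1 × 426 = 426
  Σ(formed) = 5044 kJ
ΔH = Σ(broken) − Σ(formed) = 5249 − 5044 = +205 kJ
For 3× the reaction as written: 3 × (+205) = +615 kJ

ΔH = +615 kJ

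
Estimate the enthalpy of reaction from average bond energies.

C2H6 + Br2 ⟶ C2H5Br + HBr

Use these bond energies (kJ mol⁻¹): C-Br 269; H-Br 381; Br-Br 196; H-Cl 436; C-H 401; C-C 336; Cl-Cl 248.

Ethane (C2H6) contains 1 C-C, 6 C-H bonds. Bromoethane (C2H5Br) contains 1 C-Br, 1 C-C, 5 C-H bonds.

ΔH ≈ −53 kJ

Bonds broken (reactants):
  Br-Br: 1 × 196 = 196
  C-C: 1 × 336 = 336
  C-H: 6 × 401 = 2406
  Σ(broken) = 2938 kJ
Bonds formed (products):
  C-Br: 1 × 269 = 269
  C-C: 1 × 336 = 336
  C-H: 5 × 401 = 2005
  H-Br: 1 × 381 = 381
  Σ(formed) = 2991 kJ
ΔH = Σ(broken) − Σ(formed) = 2938 − 2991 = −53 kJ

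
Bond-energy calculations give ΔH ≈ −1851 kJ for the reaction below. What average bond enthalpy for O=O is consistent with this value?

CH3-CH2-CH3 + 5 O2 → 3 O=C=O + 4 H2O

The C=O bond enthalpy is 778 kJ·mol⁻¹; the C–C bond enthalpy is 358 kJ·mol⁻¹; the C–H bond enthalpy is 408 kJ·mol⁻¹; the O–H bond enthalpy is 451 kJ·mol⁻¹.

D(O=O) ≈ 489 kJ/mol

Let D be the O=O bond energy.
Σ(broken) = 2×358 + 8×408 + 5×D = 3980 + 5D
Σ(formed) = 6×778 + 8×451 = 8276
ΔH = Σ(broken) − Σ(formed) = (3980 + 5D) − (8276) = −4296 + 5D
Setting this equal to −1851 kJ gives 5D = 2445, so D = 489 kJ/mol.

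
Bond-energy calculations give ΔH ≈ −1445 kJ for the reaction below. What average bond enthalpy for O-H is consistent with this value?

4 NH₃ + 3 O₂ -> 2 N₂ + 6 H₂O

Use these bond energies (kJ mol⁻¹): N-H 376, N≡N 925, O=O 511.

Let D be the O-H bond energy.
Σ(broken) = 12×376 + 3×511 = 6045
Σ(formed) = 2×925 + 12×D = 1850 + 12D
ΔH = Σ(broken) − Σ(formed) = (6045) − (1850 + 12D) = +4195 − 12D
Setting this equal to −1445 kJ gives 12D = 5640, so D = 470 kJ/mol.

D(O-H) ≈ 470 kJ/mol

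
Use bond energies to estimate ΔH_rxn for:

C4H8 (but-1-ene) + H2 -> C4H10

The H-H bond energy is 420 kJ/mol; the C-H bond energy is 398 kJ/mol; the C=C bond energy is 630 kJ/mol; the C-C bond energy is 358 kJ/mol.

ΔH ≈ −104 kJ

Bonds broken (reactants):
  C-C: 2 × 358 = 716
  C-H: 8 × 398 = 3184
  C=C: 1 × 630 = 630
  H-H: 1 × 420 = 420
  Σ(broken) = 4950 kJ
Bonds formed (products):
  C-C: 3 × 358 = 1074
  C-H: 10 × 398 = 3980
  Σ(formed) = 5054 kJ
ΔH = Σ(broken) − Σ(formed) = 4950 − 5054 = −104 kJ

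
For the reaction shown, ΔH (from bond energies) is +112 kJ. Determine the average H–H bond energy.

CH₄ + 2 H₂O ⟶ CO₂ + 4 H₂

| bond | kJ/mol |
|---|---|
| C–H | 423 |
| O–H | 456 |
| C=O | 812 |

D(H–H) ≈ 445 kJ/mol

Let D be the H–H bond energy.
Σ(broken) = 4×423 + 4×456 = 3516
Σ(formed) = 2×812 + 4×D = 1624 + 4D
ΔH = Σ(broken) − Σ(formed) = (3516) − (1624 + 4D) = +1892 − 4D
Setting this equal to +112 kJ gives 4D = 1780, so D = 445 kJ/mol.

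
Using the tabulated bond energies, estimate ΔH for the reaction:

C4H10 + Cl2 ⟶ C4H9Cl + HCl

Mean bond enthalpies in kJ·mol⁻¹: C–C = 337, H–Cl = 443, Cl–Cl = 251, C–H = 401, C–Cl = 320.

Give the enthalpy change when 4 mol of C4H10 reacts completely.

Bonds broken (reactants):
  C–C: 3 × 337 = 1011
  C–H: 10 × 401 = 4010
  Cl–Cl: 1 × 251 = 251
  Σ(broken) = 5272 kJ
Bonds formed (products):
  C–C: 3 × 337 = 1011
  C–Cl: 1 × 320 = 320
  C–H: 9 × 401 = 3609
  H–Cl: 1 × 443 = 443
  Σ(formed) = 5383 kJ
ΔH = Σ(broken) − Σ(formed) = 5272 − 5383 = −111 kJ
For 4× the reaction as written: 4 × (−111) = −444 kJ

ΔH = −444 kJ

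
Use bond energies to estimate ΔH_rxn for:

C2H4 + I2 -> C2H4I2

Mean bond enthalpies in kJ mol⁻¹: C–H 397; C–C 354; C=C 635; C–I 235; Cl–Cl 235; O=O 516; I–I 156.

Bonds broken (reactants):
  C–H: 4 × 397 = 1588
  C=C: 1 × 635 = 635
  I–I: 1 × 156 = 156
  Σ(broken) = 2379 kJ
Bonds formed (products):
  C–C: 1 × 354 = 354
  C–H: 4 × 397 = 1588
  C–I: 2 × 235 = 470
  Σ(formed) = 2412 kJ
ΔH = Σ(broken) − Σ(formed) = 2379 − 2412 = −33 kJ

ΔH ≈ −33 kJ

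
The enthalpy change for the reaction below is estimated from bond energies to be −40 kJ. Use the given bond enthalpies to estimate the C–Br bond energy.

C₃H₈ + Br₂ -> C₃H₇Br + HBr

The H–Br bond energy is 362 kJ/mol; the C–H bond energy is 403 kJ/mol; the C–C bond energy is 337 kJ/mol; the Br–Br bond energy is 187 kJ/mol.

Let D be the C–Br bond energy.
Σ(broken) = 1×187 + 2×337 + 8×403 = 4085
Σ(formed) = 1×D + 2×337 + 7×403 + 1×362 = 3857 + D
ΔH = Σ(broken) − Σ(formed) = (4085) − (3857 + D) = +228 − D
Setting this equal to −40 kJ gives D = 268 kJ/mol.

D(C–Br) ≈ 268 kJ/mol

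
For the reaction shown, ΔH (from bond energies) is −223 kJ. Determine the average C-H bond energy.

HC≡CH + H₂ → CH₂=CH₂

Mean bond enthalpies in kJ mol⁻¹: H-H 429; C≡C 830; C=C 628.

D(C-H) ≈ 427 kJ/mol

Let D be the C-H bond energy.
Σ(broken) = 1×830 + 2×D + 1×429 = 1259 + 2D
Σ(formed) = 4×D + 1×628 = 628 + 4D
ΔH = Σ(broken) − Σ(formed) = (1259 + 2D) − (628 + 4D) = +631 − 2D
Setting this equal to −223 kJ gives 2D = 854, so D = 427 kJ/mol.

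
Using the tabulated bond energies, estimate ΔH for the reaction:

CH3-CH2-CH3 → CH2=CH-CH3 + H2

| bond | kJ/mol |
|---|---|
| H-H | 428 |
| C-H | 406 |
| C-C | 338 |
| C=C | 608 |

Bonds broken (reactants):
  C-C: 2 × 338 = 676
  C-H: 8 × 406 = 3248
  Σ(broken) = 3924 kJ
Bonds formed (products):
  C-C: 1 × 338 = 338
  C-H: 6 × 406 = 2436
  C=C: 1 × 608 = 608
  H-H: 1 × 428 = 428
  Σ(formed) = 3810 kJ
ΔH = Σ(broken) − Σ(formed) = 3924 − 3810 = +114 kJ

ΔH ≈ +114 kJ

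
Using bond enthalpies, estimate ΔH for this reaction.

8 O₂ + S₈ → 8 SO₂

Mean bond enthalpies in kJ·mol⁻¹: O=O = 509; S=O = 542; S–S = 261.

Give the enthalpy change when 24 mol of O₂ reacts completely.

ΔH = −7536 kJ

Bonds broken (reactants):
  O=O: 8 × 509 = 4072
  S–S: 8 × 261 = 2088
  Σ(broken) = 6160 kJ
Bonds formed (products):
  S=O: 16 × 542 = 8672
  Σ(formed) = 8672 kJ
ΔH = Σ(broken) − Σ(formed) = 6160 − 8672 = −2512 kJ
For 3× the reaction as written: 3 × (−2512) = −7536 kJ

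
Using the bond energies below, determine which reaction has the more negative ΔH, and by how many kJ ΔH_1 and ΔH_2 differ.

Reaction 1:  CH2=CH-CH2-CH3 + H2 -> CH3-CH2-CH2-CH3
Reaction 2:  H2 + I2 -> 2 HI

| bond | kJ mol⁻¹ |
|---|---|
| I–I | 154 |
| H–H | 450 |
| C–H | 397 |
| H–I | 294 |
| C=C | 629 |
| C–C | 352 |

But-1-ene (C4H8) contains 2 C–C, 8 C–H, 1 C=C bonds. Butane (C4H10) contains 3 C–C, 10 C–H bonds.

Reaction 1:
  Bonds broken (reactants):
    C–C: 2 × 352 = 704
    C–H: 8 × 397 = 3176
    C=C: 1 × 629 = 629
    H–H: 1 × 450 = 450
    Σ(broken) = 4959 kJ
  Bonds formed (products):
    C–C: 3 × 352 = 1056
    C–H: 10 × 397 = 3970
    Σ(formed) = 5026 kJ
  ΔH_1 = 4959 − 5026 = −67 kJ
Reaction 2:
  Bonds broken (reactants):
    H–H: 1 × 450 = 450
    I–I: 1 × 154 = 154
    Σ(broken) = 604 kJ
  Bonds formed (products):
    H–I: 2 × 294 = 588
    Σ(formed) = 588 kJ
  ΔH_2 = 604 − 588 = +16 kJ
ΔH_1 − ΔH_2 = −83 kJ, so reaction 1 has the more negative ΔH; |ΔH_1 − ΔH_2| = 83 kJ.

Reaction 1, by 83 kJ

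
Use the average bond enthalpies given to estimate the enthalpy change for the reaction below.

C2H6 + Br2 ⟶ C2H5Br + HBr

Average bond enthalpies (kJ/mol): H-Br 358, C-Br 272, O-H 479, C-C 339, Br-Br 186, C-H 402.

Bonds broken (reactants):
  Br-Br: 1 × 186 = 186
  C-C: 1 × 339 = 339
  C-H: 6 × 402 = 2412
  Σ(broken) = 2937 kJ
Bonds formed (products):
  C-Br: 1 × 272 = 272
  C-C: 1 × 339 = 339
  C-H: 5 × 402 = 2010
  H-Br: 1 × 358 = 358
  Σ(formed) = 2979 kJ
ΔH = Σ(broken) − Σ(formed) = 2937 − 2979 = −42 kJ

ΔH ≈ −42 kJ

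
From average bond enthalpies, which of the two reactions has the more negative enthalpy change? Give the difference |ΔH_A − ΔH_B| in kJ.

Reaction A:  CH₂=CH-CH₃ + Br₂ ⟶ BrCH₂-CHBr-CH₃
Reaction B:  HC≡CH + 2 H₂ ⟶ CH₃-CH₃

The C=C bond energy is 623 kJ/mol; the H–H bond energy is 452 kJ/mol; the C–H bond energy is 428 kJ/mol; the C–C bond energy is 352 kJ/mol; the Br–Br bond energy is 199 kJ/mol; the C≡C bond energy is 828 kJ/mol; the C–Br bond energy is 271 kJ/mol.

Reaction A:
  Bonds broken (reactants):
    Br–Br: 1 × 199 = 199
    C–C: 1 × 352 = 352
    C–H: 6 × 428 = 2568
    C=C: 1 × 623 = 623
    Σ(broken) = 3742 kJ
  Bonds formed (products):
    C–Br: 2 × 271 = 542
    C–C: 2 × 352 = 704
    C–H: 6 × 428 = 2568
    Σ(formed) = 3814 kJ
  ΔH_A = 3742 − 3814 = −72 kJ
Reaction B:
  Bonds broken (reactants):
    C≡C: 1 × 828 = 828
    C–H: 2 × 428 = 856
    H–H: 2 × 452 = 904
    Σ(broken) = 2588 kJ
  Bonds formed (products):
    C–C: 1 × 352 = 352
    C–H: 6 × 428 = 2568
    Σ(formed) = 2920 kJ
  ΔH_B = 2588 − 2920 = −332 kJ
ΔH_A − ΔH_B = +260 kJ, so reaction B has the more negative ΔH; |ΔH_A − ΔH_B| = 260 kJ.

Reaction B, by 260 kJ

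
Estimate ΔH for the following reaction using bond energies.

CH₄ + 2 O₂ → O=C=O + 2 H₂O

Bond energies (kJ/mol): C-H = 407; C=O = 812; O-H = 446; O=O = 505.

ΔH ≈ −770 kJ

Bonds broken (reactants):
  C-H: 4 × 407 = 1628
  O=O: 2 × 505 = 1010
  Σ(broken) = 2638 kJ
Bonds formed (products):
  C=O: 2 × 812 = 1624
  O-H: 4 × 446 = 1784
  Σ(formed) = 3408 kJ
ΔH = Σ(broken) − Σ(formed) = 2638 − 3408 = −770 kJ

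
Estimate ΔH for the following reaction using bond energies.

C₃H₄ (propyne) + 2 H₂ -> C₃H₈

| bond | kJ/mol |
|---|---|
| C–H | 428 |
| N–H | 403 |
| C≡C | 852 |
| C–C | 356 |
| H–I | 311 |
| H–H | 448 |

ΔH ≈ −320 kJ

Bonds broken (reactants):
  C≡C: 1 × 852 = 852
  C–C: 1 × 356 = 356
  C–H: 4 × 428 = 1712
  H–H: 2 × 448 = 896
  Σ(broken) = 3816 kJ
Bonds formed (products):
  C–C: 2 × 356 = 712
  C–H: 8 × 428 = 3424
  Σ(formed) = 4136 kJ
ΔH = Σ(broken) − Σ(formed) = 3816 − 4136 = −320 kJ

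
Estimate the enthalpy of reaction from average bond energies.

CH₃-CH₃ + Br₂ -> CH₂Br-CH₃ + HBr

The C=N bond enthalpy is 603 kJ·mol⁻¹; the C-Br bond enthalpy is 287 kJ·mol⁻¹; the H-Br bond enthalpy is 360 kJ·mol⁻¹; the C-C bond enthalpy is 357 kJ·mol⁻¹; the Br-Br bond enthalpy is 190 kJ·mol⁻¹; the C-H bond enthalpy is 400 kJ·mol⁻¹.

ΔH ≈ −57 kJ

Bonds broken (reactants):
  Br-Br: 1 × 190 = 190
  C-C: 1 × 357 = 357
  C-H: 6 × 400 = 2400
  Σ(broken) = 2947 kJ
Bonds formed (products):
  C-Br: 1 × 287 = 287
  C-C: 1 × 357 = 357
  C-H: 5 × 400 = 2000
  H-Br: 1 × 360 = 360
  Σ(formed) = 3004 kJ
ΔH = Σ(broken) − Σ(formed) = 2947 − 3004 = −57 kJ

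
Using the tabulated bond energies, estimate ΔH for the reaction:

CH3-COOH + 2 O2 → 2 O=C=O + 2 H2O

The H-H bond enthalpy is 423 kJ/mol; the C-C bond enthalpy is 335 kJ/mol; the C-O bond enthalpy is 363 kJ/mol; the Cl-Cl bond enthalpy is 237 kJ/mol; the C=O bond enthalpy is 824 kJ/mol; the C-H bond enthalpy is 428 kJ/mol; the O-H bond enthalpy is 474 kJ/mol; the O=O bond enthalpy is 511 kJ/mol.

Bonds broken (reactants):
  C-C: 1 × 335 = 335
  C-H: 3 × 428 = 1284
  C-O: 1 × 363 = 363
  C=O: 1 × 824 = 824
  O-H: 1 × 474 = 474
  O=O: 2 × 511 = 1022
  Σ(broken) = 4302 kJ
Bonds formed (products):
  C=O: 4 × 824 = 3296
  O-H: 4 × 474 = 1896
  Σ(formed) = 5192 kJ
ΔH = Σ(broken) − Σ(formed) = 4302 − 5192 = −890 kJ

ΔH ≈ −890 kJ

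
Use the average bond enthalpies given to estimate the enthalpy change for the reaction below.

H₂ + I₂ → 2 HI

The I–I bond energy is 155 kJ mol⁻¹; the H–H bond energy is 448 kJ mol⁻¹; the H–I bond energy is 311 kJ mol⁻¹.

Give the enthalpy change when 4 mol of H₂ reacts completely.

Bonds broken (reactants):
  H–H: 1 × 448 = 448
  I–I: 1 × 155 = 155
  Σ(broken) = 603 kJ
Bonds formed (products):
  H–I: 2 × 311 = 622
  Σ(formed) = 622 kJ
ΔH = Σ(broken) − Σ(formed) = 603 − 622 = −19 kJ
For 4× the reaction as written: 4 × (−19) = −76 kJ

ΔH = −76 kJ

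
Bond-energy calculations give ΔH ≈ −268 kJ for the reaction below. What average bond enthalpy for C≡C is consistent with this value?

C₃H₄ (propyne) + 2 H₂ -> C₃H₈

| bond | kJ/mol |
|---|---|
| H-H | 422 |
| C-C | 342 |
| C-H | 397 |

Let D be the C≡C bond energy.
Σ(broken) = 1×D + 1×342 + 4×397 + 2×422 = 2774 + D
Σ(formed) = 2×342 + 8×397 = 3860
ΔH = Σ(broken) − Σ(formed) = (2774 + D) − (3860) = −1086 + D
Setting this equal to −268 kJ gives D = 818 kJ/mol.

D(C≡C) ≈ 818 kJ/mol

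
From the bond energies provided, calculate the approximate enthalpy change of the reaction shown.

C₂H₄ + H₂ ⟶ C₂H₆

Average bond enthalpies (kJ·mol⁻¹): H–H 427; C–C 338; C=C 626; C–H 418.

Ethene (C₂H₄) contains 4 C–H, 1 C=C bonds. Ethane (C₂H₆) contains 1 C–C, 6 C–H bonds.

ΔH ≈ −121 kJ

Bonds broken (reactants):
  C–H: 4 × 418 = 1672
  C=C: 1 × 626 = 626
  H–H: 1 × 427 = 427
  Σ(broken) = 2725 kJ
Bonds formed (products):
  C–C: 1 × 338 = 338
  C–H: 6 × 418 = 2508
  Σ(formed) = 2846 kJ
ΔH = Σ(broken) − Σ(formed) = 2725 − 2846 = −121 kJ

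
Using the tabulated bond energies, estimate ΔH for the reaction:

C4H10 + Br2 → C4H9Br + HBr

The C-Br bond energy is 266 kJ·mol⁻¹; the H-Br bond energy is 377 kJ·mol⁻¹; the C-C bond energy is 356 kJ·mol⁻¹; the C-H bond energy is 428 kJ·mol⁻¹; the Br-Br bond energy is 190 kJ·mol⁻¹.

ΔH ≈ −25 kJ

Bonds broken (reactants):
  Br-Br: 1 × 190 = 190
  C-C: 3 × 356 = 1068
  C-H: 10 × 428 = 4280
  Σ(broken) = 5538 kJ
Bonds formed (products):
  C-Br: 1 × 266 = 266
  C-C: 3 × 356 = 1068
  C-H: 9 × 428 = 3852
  H-Br: 1 × 377 = 377
  Σ(formed) = 5563 kJ
ΔH = Σ(broken) − Σ(formed) = 5538 − 5563 = −25 kJ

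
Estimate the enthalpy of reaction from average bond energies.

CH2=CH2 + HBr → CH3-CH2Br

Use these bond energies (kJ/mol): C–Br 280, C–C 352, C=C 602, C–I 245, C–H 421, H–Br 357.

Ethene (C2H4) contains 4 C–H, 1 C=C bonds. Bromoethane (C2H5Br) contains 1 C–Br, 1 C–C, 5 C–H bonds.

Bonds broken (reactants):
  C–H: 4 × 421 = 1684
  C=C: 1 × 602 = 602
  H–Br: 1 × 357 = 357
  Σ(broken) = 2643 kJ
Bonds formed (products):
  C–Br: 1 × 280 = 280
  C–C: 1 × 352 = 352
  C–H: 5 × 421 = 2105
  Σ(formed) = 2737 kJ
ΔH = Σ(broken) − Σ(formed) = 2643 − 2737 = −94 kJ

ΔH ≈ −94 kJ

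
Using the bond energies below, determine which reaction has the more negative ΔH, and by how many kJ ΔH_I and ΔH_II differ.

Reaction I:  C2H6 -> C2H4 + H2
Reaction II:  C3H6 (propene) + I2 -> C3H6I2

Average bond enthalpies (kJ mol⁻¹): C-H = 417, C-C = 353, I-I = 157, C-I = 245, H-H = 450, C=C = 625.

Reaction I:
  Bonds broken (reactants):
    C-C: 1 × 353 = 353
    C-H: 6 × 417 = 2502
    Σ(broken) = 2855 kJ
  Bonds formed (products):
    C-H: 4 × 417 = 1668
    C=C: 1 × 625 = 625
    H-H: 1 × 450 = 450
    Σ(formed) = 2743 kJ
  ΔH_I = 2855 − 2743 = +112 kJ
Reaction II:
  Bonds broken (reactants):
    C-C: 1 × 353 = 353
    C-H: 6 × 417 = 2502
    C=C: 1 × 625 = 625
    I-I: 1 × 157 = 157
    Σ(broken) = 3637 kJ
  Bonds formed (products):
    C-C: 2 × 353 = 706
    C-H: 6 × 417 = 2502
    C-I: 2 × 245 = 490
    Σ(formed) = 3698 kJ
  ΔH_II = 3637 − 3698 = −61 kJ
ΔH_I − ΔH_II = +173 kJ, so reaction II has the more negative ΔH; |ΔH_I − ΔH_II| = 173 kJ.

Reaction II, by 173 kJ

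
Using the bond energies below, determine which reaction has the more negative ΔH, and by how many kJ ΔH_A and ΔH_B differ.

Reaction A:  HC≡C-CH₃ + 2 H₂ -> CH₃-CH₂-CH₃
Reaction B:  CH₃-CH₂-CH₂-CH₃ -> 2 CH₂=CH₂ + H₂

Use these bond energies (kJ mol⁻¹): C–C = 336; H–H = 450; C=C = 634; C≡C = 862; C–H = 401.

Reaction A:
  Bonds broken (reactants):
    C≡C: 1 × 862 = 862
    C–C: 1 × 336 = 336
    C–H: 4 × 401 = 1604
    H–H: 2 × 450 = 900
    Σ(broken) = 3702 kJ
  Bonds formed (products):
    C–C: 2 × 336 = 672
    C–H: 8 × 401 = 3208
    Σ(formed) = 3880 kJ
  ΔH_A = 3702 − 3880 = −178 kJ
Reaction B:
  Bonds broken (reactants):
    C–C: 3 × 336 = 1008
    C–H: 10 × 401 = 4010
    Σ(broken) = 5018 kJ
  Bonds formed (products):
    C–H: 8 × 401 = 3208
    C=C: 2 × 634 = 1268
    H–H: 1 × 450 = 450
    Σ(formed) = 4926 kJ
  ΔH_B = 5018 − 4926 = +92 kJ
ΔH_A − ΔH_B = −270 kJ, so reaction A has the more negative ΔH; |ΔH_A − ΔH_B| = 270 kJ.

Reaction A, by 270 kJ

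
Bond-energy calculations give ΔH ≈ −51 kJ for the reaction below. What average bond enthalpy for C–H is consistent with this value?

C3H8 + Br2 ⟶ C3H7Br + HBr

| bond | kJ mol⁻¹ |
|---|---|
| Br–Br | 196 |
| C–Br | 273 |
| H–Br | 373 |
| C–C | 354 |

Let D be the C–H bond energy.
Σ(broken) = 1×196 + 2×354 + 8×D = 904 + 8D
Σ(formed) = 1×273 + 2×354 + 7×D + 1×373 = 1354 + 7D
ΔH = Σ(broken) − Σ(formed) = (904 + 8D) − (1354 + 7D) = −450 + D
Setting this equal to −51 kJ gives D = 399 kJ/mol.

D(C–H) ≈ 399 kJ/mol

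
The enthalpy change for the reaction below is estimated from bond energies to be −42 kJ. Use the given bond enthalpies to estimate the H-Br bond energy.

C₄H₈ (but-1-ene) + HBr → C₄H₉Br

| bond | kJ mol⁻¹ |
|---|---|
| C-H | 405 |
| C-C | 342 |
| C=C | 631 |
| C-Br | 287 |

Let D be the H-Br bond energy.
Σ(broken) = 2×342 + 8×405 + 1×631 + 1×D = 4555 + D
Σ(formed) = 1×287 + 3×342 + 9×405 = 4958
ΔH = Σ(broken) − Σ(formed) = (4555 + D) − (4958) = −403 + D
Setting this equal to −42 kJ gives D = 361 kJ/mol.

D(H-Br) ≈ 361 kJ/mol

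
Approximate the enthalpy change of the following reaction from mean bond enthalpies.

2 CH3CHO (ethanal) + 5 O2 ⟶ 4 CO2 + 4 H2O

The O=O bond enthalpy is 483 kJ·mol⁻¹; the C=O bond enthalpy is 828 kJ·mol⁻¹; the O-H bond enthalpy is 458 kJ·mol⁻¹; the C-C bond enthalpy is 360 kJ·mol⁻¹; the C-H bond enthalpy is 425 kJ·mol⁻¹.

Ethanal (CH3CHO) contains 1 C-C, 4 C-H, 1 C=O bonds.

ΔH ≈ −2097 kJ

Bonds broken (reactants):
  C-C: 2 × 360 = 720
  C-H: 8 × 425 = 3400
  C=O: 2 × 828 = 1656
  O=O: 5 × 483 = 2415
  Σ(broken) = 8191 kJ
Bonds formed (products):
  C=O: 8 × 828 = 6624
  O-H: 8 × 458 = 3664
  Σ(formed) = 10288 kJ
ΔH = Σ(broken) − Σ(formed) = 8191 − 10288 = −2097 kJ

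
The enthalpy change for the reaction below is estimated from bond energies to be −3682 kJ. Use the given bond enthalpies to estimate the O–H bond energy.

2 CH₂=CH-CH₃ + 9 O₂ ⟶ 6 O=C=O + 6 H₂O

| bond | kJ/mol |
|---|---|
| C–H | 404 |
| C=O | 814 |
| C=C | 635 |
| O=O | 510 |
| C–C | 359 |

D(O–H) ≈ 445 kJ/mol

Let D be the O–H bond energy.
Σ(broken) = 2×359 + 12×404 + 2×635 + 9×510 = 11426
Σ(formed) = 12×814 + 12×D = 9768 + 12D
ΔH = Σ(broken) − Σ(formed) = (11426) − (9768 + 12D) = +1658 − 12D
Setting this equal to −3682 kJ gives 12D = 5340, so D = 445 kJ/mol.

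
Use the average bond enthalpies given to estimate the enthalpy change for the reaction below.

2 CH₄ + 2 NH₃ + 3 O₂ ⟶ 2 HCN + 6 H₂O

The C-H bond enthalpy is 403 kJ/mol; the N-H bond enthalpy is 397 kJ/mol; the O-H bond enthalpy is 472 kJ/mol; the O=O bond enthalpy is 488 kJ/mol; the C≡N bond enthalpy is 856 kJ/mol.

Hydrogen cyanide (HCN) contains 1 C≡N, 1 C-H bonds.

ΔH ≈ −1112 kJ

Bonds broken (reactants):
  C-H: 8 × 403 = 3224
  N-H: 6 × 397 = 2382
  O=O: 3 × 488 = 1464
  Σ(broken) = 7070 kJ
Bonds formed (products):
  C≡N: 2 × 856 = 1712
  C-H: 2 × 403 = 806
  O-H: 12 × 472 = 5664
  Σ(formed) = 8182 kJ
ΔH = Σ(broken) − Σ(formed) = 7070 − 8182 = −1112 kJ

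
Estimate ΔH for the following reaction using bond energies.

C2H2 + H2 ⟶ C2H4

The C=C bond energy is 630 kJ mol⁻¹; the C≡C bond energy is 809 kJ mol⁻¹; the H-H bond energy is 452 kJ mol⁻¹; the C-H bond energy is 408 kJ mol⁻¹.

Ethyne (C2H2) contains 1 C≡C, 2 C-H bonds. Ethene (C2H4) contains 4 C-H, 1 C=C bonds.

ΔH ≈ −185 kJ

Bonds broken (reactants):
  C≡C: 1 × 809 = 809
  C-H: 2 × 408 = 816
  H-H: 1 × 452 = 452
  Σ(broken) = 2077 kJ
Bonds formed (products):
  C-H: 4 × 408 = 1632
  C=C: 1 × 630 = 630
  Σ(formed) = 2262 kJ
ΔH = Σ(broken) − Σ(formed) = 2077 − 2262 = −185 kJ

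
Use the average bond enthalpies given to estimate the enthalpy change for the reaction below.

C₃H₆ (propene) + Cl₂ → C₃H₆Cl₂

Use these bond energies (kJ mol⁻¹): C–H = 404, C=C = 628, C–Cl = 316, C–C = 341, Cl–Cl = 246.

Bonds broken (reactants):
  C–C: 1 × 341 = 341
  C–H: 6 × 404 = 2424
  C=C: 1 × 628 = 628
  Cl–Cl: 1 × 246 = 246
  Σ(broken) = 3639 kJ
Bonds formed (products):
  C–C: 2 × 341 = 682
  C–Cl: 2 × 316 = 632
  C–H: 6 × 404 = 2424
  Σ(formed) = 3738 kJ
ΔH = Σ(broken) − Σ(formed) = 3639 − 3738 = −99 kJ

ΔH ≈ −99 kJ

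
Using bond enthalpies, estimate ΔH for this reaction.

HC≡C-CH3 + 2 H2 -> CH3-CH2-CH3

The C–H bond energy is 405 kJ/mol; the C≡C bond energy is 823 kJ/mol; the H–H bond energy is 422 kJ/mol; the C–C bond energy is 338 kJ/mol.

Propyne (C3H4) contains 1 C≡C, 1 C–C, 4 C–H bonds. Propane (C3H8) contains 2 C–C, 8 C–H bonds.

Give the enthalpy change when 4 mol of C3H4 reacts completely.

ΔH = −1164 kJ

Bonds broken (reactants):
  C≡C: 1 × 823 = 823
  C–C: 1 × 338 = 338
  C–H: 4 × 405 = 1620
  H–H: 2 × 422 = 844
  Σ(broken) = 3625 kJ
Bonds formed (products):
  C–C: 2 × 338 = 676
  C–H: 8 × 405 = 3240
  Σ(formed) = 3916 kJ
ΔH = Σ(broken) − Σ(formed) = 3625 − 3916 = −291 kJ
For 4× the reaction as written: 4 × (−291) = −1164 kJ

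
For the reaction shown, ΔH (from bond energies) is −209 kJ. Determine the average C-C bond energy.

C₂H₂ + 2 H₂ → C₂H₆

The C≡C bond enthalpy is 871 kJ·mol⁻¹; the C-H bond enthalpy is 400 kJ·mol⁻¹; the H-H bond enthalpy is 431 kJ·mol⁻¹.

Let D be the C-C bond energy.
Σ(broken) = 1×871 + 2×400 + 2×431 = 2533
Σ(formed) = 1×D + 6×400 = 2400 + D
ΔH = Σ(broken) − Σ(formed) = (2533) − (2400 + D) = +133 − D
Setting this equal to −209 kJ gives D = 342 kJ/mol.

D(C-C) ≈ 342 kJ/mol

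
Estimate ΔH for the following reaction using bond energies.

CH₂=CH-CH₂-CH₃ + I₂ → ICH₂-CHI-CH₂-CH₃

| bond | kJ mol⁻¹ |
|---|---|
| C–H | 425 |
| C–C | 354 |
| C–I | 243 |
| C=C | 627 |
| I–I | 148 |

Bonds broken (reactants):
  C–C: 2 × 354 = 708
  C–H: 8 × 425 = 3400
  C=C: 1 × 627 = 627
  I–I: 1 × 148 = 148
  Σ(broken) = 4883 kJ
Bonds formed (products):
  C–C: 3 × 354 = 1062
  C–H: 8 × 425 = 3400
  C–I: 2 × 243 = 486
  Σ(formed) = 4948 kJ
ΔH = Σ(broken) − Σ(formed) = 4883 − 4948 = −65 kJ

ΔH ≈ −65 kJ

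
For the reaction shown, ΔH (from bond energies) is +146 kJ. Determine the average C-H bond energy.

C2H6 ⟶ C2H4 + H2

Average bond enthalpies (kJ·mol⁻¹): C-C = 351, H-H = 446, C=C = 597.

Let D be the C-H bond energy.
Σ(broken) = 1×351 + 6×D = 351 + 6D
Σ(formed) = 4×D + 1×597 + 1×446 = 1043 + 4D
ΔH = Σ(broken) − Σ(formed) = (351 + 6D) − (1043 + 4D) = −692 + 2D
Setting this equal to +146 kJ gives 2D = 838, so D = 419 kJ/mol.

D(C-H) ≈ 419 kJ/mol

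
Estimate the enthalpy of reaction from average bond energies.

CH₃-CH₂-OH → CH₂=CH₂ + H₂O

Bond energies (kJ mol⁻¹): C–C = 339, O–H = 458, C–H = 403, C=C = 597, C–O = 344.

Bonds broken (reactants):
  C–C: 1 × 339 = 339
  C–H: 5 × 403 = 2015
  C–O: 1 × 344 = 344
  O–H: 1 × 458 = 458
  Σ(broken) = 3156 kJ
Bonds formed (products):
  C–H: 4 × 403 = 1612
  C=C: 1 × 597 = 597
  O–H: 2 × 458 = 916
  Σ(formed) = 3125 kJ
ΔH = Σ(broken) − Σ(formed) = 3156 − 3125 = +31 kJ

ΔH ≈ +31 kJ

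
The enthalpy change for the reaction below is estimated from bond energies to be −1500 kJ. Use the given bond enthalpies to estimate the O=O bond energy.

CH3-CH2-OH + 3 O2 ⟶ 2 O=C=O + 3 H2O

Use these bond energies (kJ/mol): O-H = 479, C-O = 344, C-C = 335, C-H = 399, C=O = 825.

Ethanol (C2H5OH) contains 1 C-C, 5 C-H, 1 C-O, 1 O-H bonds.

Let D be the O=O bond energy.
Σ(broken) = 1×335 + 5×399 + 1×344 + 1×479 + 3×D = 3153 + 3D
Σ(formed) = 4×825 + 6×479 = 6174
ΔH = Σ(broken) − Σ(formed) = (3153 + 3D) − (6174) = −3021 + 3D
Setting this equal to −1500 kJ gives 3D = 1521, so D = 507 kJ/mol.

D(O=O) ≈ 507 kJ/mol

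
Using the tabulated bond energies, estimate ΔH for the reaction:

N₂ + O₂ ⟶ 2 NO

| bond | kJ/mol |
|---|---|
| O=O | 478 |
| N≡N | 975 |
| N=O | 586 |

Bonds broken (reactants):
  N≡N: 1 × 975 = 975
  O=O: 1 × 478 = 478
  Σ(broken) = 1453 kJ
Bonds formed (products):
  N=O: 2 × 586 = 1172
  Σ(formed) = 1172 kJ
ΔH = Σ(broken) − Σ(formed) = 1453 − 1172 = +281 kJ

ΔH ≈ +281 kJ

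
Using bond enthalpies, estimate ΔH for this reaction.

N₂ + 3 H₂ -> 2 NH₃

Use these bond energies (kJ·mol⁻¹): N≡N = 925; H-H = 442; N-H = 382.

ΔH ≈ −41 kJ

Bonds broken (reactants):
  H-H: 3 × 442 = 1326
  N≡N: 1 × 925 = 925
  Σ(broken) = 2251 kJ
Bonds formed (products):
  N-H: 6 × 382 = 2292
  Σ(formed) = 2292 kJ
ΔH = Σ(broken) − Σ(formed) = 2251 − 2292 = −41 kJ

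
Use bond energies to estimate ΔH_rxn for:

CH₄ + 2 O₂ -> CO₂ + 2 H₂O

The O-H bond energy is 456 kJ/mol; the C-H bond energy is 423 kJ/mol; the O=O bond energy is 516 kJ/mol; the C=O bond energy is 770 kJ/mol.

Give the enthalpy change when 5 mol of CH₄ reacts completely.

Bonds broken (reactants):
  C-H: 4 × 423 = 1692
  O=O: 2 × 516 = 1032
  Σ(broken) = 2724 kJ
Bonds formed (products):
  C=O: 2 × 770 = 1540
  O-H: 4 × 456 = 1824
  Σ(formed) = 3364 kJ
ΔH = Σ(broken) − Σ(formed) = 2724 − 3364 = −640 kJ
For 5× the reaction as written: 5 × (−640) = −3200 kJ

ΔH = −3200 kJ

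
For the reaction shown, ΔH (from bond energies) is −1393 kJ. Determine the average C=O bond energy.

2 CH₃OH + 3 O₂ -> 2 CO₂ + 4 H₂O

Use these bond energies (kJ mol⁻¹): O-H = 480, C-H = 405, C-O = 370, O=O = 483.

D(C=O) ≈ 783 kJ/mol

Let D be the C=O bond energy.
Σ(broken) = 6×405 + 2×370 + 2×480 + 3×483 = 5579
Σ(formed) = 4×D + 8×480 = 3840 + 4D
ΔH = Σ(broken) − Σ(formed) = (5579) − (3840 + 4D) = +1739 − 4D
Setting this equal to −1393 kJ gives 4D = 3132, so D = 783 kJ/mol.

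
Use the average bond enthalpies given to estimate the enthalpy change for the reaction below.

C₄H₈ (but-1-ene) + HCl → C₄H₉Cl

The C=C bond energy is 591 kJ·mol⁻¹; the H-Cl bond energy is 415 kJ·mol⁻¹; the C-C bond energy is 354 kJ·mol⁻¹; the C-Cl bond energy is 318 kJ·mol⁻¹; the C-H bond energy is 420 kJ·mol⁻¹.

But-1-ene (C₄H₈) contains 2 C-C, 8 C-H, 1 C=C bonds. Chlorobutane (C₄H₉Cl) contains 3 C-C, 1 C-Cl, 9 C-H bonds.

Bonds broken (reactants):
  C-C: 2 × 354 = 708
  C-H: 8 × 420 = 3360
  C=C: 1 × 591 = 591
  H-Cl: 1 × 415 = 415
  Σ(broken) = 5074 kJ
Bonds formed (products):
  C-C: 3 × 354 = 1062
  C-Cl: 1 × 318 = 318
  C-H: 9 × 420 = 3780
  Σ(formed) = 5160 kJ
ΔH = Σ(broken) − Σ(formed) = 5074 − 5160 = −86 kJ

ΔH ≈ −86 kJ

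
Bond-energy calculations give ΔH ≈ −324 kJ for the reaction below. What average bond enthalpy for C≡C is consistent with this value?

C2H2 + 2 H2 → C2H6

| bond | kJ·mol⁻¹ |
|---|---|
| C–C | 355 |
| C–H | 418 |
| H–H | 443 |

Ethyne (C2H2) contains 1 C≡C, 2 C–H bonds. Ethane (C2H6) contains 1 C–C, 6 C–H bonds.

Let D be the C≡C bond energy.
Σ(broken) = 1×D + 2×418 + 2×443 = 1722 + D
Σ(formed) = 1×355 + 6×418 = 2863
ΔH = Σ(broken) − Σ(formed) = (1722 + D) − (2863) = −1141 + D
Setting this equal to −324 kJ gives D = 817 kJ/mol.

D(C≡C) ≈ 817 kJ/mol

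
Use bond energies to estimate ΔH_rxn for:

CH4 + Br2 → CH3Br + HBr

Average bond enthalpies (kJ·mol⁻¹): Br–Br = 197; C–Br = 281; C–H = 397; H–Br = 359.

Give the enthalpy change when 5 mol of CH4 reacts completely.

Bonds broken (reactants):
  Br–Br: 1 × 197 = 197
  C–H: 4 × 397 = 1588
  Σ(broken) = 1785 kJ
Bonds formed (products):
  C–Br: 1 × 281 = 281
  C–H: 3 × 397 = 1191
  H–Br: 1 × 359 = 359
  Σ(formed) = 1831 kJ
ΔH = Σ(broken) − Σ(formed) = 1785 − 1831 = −46 kJ
For 5× the reaction as written: 5 × (−46) = −230 kJ

ΔH = −230 kJ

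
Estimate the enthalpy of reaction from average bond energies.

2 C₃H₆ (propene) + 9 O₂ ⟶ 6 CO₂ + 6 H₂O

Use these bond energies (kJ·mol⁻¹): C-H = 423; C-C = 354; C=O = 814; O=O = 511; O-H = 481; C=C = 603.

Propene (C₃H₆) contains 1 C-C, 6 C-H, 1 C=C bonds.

Bonds broken (reactants):
  C-C: 2 × 354 = 708
  C-H: 12 × 423 = 5076
  C=C: 2 × 603 = 1206
  O=O: 9 × 511 = 4599
  Σ(broken) = 11589 kJ
Bonds formed (products):
  C=O: 12 × 814 = 9768
  O-H: 12 × 481 = 5772
  Σ(formed) = 15540 kJ
ΔH = Σ(broken) − Σ(formed) = 11589 − 15540 = −3951 kJ

ΔH ≈ −3951 kJ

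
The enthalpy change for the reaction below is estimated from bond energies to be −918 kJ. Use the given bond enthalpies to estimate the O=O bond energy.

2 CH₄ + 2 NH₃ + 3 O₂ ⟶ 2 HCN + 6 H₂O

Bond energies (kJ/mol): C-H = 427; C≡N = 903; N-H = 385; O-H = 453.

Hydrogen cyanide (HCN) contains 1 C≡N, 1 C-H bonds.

D(O=O) ≈ 484 kJ/mol

Let D be the O=O bond energy.
Σ(broken) = 8×427 + 6×385 + 3×D = 5726 + 3D
Σ(formed) = 2×903 + 2×427 + 12×453 = 8096
ΔH = Σ(broken) − Σ(formed) = (5726 + 3D) − (8096) = −2370 + 3D
Setting this equal to −918 kJ gives 3D = 1452, so D = 484 kJ/mol.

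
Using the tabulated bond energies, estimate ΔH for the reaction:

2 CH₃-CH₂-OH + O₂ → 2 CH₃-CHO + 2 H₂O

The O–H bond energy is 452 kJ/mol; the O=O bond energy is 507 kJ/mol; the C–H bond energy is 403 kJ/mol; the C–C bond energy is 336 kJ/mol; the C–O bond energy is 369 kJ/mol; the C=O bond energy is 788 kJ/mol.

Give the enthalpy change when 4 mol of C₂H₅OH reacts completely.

ΔH = −858 kJ

Bonds broken (reactants):
  C–C: 2 × 336 = 672
  C–H: 10 × 403 = 4030
  C–O: 2 × 369 = 738
  O–H: 2 × 452 = 904
  O=O: 1 × 507 = 507
  Σ(broken) = 6851 kJ
Bonds formed (products):
  C–C: 2 × 336 = 672
  C–H: 8 × 403 = 3224
  C=O: 2 × 788 = 1576
  O–H: 4 × 452 = 1808
  Σ(formed) = 7280 kJ
ΔH = Σ(broken) − Σ(formed) = 6851 − 7280 = −429 kJ
For 2× the reaction as written: 2 × (−429) = −858 kJ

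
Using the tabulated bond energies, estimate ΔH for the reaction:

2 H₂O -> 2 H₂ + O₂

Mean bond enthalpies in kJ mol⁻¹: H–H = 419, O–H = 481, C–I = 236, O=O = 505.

Bonds broken (reactants):
  O–H: 4 × 481 = 1924
  Σ(broken) = 1924 kJ
Bonds formed (products):
  H–H: 2 × 419 = 838
  O=O: 1 × 505 = 505
  Σ(formed) = 1343 kJ
ΔH = Σ(broken) − Σ(formed) = 1924 − 1343 = +581 kJ

ΔH ≈ +581 kJ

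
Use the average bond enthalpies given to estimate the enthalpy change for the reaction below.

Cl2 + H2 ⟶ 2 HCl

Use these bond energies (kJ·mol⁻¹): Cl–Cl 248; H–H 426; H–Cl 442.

ΔH ≈ −210 kJ

Bonds broken (reactants):
  Cl–Cl: 1 × 248 = 248
  H–H: 1 × 426 = 426
  Σ(broken) = 674 kJ
Bonds formed (products):
  H–Cl: 2 × 442 = 884
  Σ(formed) = 884 kJ
ΔH = Σ(broken) − Σ(formed) = 674 − 884 = −210 kJ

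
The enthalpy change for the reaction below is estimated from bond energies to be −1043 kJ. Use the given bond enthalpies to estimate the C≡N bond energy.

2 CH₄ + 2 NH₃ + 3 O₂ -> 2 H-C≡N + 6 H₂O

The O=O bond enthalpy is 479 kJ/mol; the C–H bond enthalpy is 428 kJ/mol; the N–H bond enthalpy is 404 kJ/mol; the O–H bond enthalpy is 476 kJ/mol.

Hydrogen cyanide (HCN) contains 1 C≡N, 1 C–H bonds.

Let D be the C≡N bond energy.
Σ(broken) = 8×428 + 6×404 + 3×479 = 7285
Σ(formed) = 2×D + 2×428 + 12×476 = 6568 + 2D
ΔH = Σ(broken) − Σ(formed) = (7285) − (6568 + 2D) = +717 − 2D
Setting this equal to −1043 kJ gives 2D = 1760, so D = 880 kJ/mol.

D(C≡N) ≈ 880 kJ/mol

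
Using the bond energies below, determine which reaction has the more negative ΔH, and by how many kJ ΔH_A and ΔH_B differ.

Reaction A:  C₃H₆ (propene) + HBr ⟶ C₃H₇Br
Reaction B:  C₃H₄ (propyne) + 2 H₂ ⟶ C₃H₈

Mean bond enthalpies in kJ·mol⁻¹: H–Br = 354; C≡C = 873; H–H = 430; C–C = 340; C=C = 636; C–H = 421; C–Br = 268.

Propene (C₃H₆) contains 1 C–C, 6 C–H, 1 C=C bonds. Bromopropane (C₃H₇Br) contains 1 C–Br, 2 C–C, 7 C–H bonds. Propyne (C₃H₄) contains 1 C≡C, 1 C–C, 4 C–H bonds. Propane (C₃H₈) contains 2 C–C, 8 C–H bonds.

Reaction B, by 252 kJ

Reaction A:
  Bonds broken (reactants):
    C–C: 1 × 340 = 340
    C–H: 6 × 421 = 2526
    C=C: 1 × 636 = 636
    H–Br: 1 × 354 = 354
    Σ(broken) = 3856 kJ
  Bonds formed (products):
    C–Br: 1 × 268 = 268
    C–C: 2 × 340 = 680
    C–H: 7 × 421 = 2947
    Σ(formed) = 3895 kJ
  ΔH_A = 3856 − 3895 = −39 kJ
Reaction B:
  Bonds broken (reactants):
    C≡C: 1 × 873 = 873
    C–C: 1 × 340 = 340
    C–H: 4 × 421 = 1684
    H–H: 2 × 430 = 860
    Σ(broken) = 3757 kJ
  Bonds formed (products):
    C–C: 2 × 340 = 680
    C–H: 8 × 421 = 3368
    Σ(formed) = 4048 kJ
  ΔH_B = 3757 − 4048 = −291 kJ
ΔH_A − ΔH_B = +252 kJ, so reaction B has the more negative ΔH; |ΔH_A − ΔH_B| = 252 kJ.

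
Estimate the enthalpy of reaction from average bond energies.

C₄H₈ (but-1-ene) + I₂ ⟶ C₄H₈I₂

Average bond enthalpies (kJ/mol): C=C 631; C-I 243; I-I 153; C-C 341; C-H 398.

ΔH ≈ −43 kJ

Bonds broken (reactants):
  C-C: 2 × 341 = 682
  C-H: 8 × 398 = 3184
  C=C: 1 × 631 = 631
  I-I: 1 × 153 = 153
  Σ(broken) = 4650 kJ
Bonds formed (products):
  C-C: 3 × 341 = 1023
  C-H: 8 × 398 = 3184
  C-I: 2 × 243 = 486
  Σ(formed) = 4693 kJ
ΔH = Σ(broken) − Σ(formed) = 4650 − 4693 = −43 kJ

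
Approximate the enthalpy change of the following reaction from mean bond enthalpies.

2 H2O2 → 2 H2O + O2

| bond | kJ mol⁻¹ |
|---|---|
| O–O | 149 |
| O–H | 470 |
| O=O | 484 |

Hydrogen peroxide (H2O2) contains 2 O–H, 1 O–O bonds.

ΔH ≈ −186 kJ

Bonds broken (reactants):
  O–H: 4 × 470 = 1880
  O–O: 2 × 149 = 298
  Σ(broken) = 2178 kJ
Bonds formed (products):
  O–H: 4 × 470 = 1880
  O=O: 1 × 484 = 484
  Σ(formed) = 2364 kJ
ΔH = Σ(broken) − Σ(formed) = 2178 − 2364 = −186 kJ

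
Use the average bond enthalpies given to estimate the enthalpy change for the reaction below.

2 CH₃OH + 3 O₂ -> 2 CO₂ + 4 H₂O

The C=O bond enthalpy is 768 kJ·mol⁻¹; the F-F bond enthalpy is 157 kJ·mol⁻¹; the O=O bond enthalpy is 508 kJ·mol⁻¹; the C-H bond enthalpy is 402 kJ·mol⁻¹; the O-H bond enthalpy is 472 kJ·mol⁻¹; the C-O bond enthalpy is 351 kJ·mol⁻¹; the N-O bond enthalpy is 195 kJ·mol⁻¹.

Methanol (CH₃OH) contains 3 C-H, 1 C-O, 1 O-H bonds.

Bonds broken (reactants):
  C-H: 6 × 402 = 2412
  C-O: 2 × 351 = 702
  O-H: 2 × 472 = 944
  O=O: 3 × 508 = 1524
  Σ(broken) = 5582 kJ
Bonds formed (products):
  C=O: 4 × 768 = 3072
  O-H: 8 × 472 = 3776
  Σ(formed) = 6848 kJ
ΔH = Σ(broken) − Σ(formed) = 5582 − 6848 = −1266 kJ

ΔH ≈ −1266 kJ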